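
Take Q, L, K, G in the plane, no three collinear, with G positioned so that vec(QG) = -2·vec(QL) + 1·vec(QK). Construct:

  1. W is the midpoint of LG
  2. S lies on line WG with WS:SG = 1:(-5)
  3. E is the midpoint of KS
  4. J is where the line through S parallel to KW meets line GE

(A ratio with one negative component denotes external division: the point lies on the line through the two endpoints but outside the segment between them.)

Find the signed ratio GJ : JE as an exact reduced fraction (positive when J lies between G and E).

Assign Q = (0, 0), L = (1, 0), K = (0, 1), G = (-2, 1) — the answer is frame-independent, so this choice is without loss of generality.
1. W is the midpoint of LG ⇒ W = (-1/2, 1/2)
2. S lies on line WG with WS:SG = 1:(-5) ⇒ S = (-1/8, 3/8)
3. E is the midpoint of KS ⇒ E = (-1/16, 11/16)
4. J is where the line through S parallel to KW meets line GE ⇒ J = (11/72, 47/72)
J = G + t·(E−G) with t = 10/9, so GJ:JE = t:(1−t) = 10/9:-1/9

GJ:JE = -10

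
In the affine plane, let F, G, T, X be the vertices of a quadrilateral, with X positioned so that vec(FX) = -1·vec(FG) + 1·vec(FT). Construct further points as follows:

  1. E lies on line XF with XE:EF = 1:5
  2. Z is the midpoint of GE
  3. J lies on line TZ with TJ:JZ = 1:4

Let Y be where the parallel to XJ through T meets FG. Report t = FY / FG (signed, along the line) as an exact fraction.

Assign F = (0, 0), G = (1, 0), T = (0, 1), X = (-1, 1) — the answer is frame-independent, so this choice is without loss of generality.
1. E lies on line XF with XE:EF = 1:5 ⇒ E = (-5/6, 5/6)
2. Z is the midpoint of GE ⇒ Z = (1/12, 5/12)
3. J lies on line TZ with TJ:JZ = 1:4 ⇒ J = (1/60, 53/60)
through T parallel to XJ: direction (61/60, -7/60); meets FG at Y = (61/7, 0)
Y = F + t·(G−F) with t = 61/7

t = 61/7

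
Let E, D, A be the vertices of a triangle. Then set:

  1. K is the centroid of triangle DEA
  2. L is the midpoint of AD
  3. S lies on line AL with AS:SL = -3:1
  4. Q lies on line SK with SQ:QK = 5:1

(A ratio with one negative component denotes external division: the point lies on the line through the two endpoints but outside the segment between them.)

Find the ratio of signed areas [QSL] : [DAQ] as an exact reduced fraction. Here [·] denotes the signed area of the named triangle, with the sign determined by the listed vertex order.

Choose coordinates E = (0, 0), D = (1, 0), A = (0, 1).
1. K is the centroid of triangle DEA ⇒ K = (1/3, 1/3)
2. L is the midpoint of AD ⇒ L = (1/2, 1/2)
3. S lies on line AL with AS:SL = -3:1 ⇒ S = (3/4, 1/4)
4. Q lies on line SK with SQ:QK = 5:1 ⇒ Q = (29/72, 23/72)
2·[QSL] = 5/72, 2·[DAQ] = 5/18
[QSL]:[DAQ] = 5/72:5/18 = 1/4

[QSL]:[DAQ] = 1/4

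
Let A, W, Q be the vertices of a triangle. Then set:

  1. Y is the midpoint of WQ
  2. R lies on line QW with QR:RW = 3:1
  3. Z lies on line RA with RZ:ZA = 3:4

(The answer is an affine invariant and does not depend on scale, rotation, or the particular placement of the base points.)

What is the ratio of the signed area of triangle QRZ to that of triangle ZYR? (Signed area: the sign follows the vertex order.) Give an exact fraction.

[QRZ]:[ZYR] = 3

Assign A = (0, 0), W = (1, 0), Q = (0, 1) — the answer is frame-independent, so this choice is without loss of generality.
1. Y is the midpoint of WQ ⇒ Y = (1/2, 1/2)
2. R lies on line QW with QR:RW = 3:1 ⇒ R = (3/4, 1/4)
3. Z lies on line RA with RZ:ZA = 3:4 ⇒ Z = (3/7, 1/7)
2·[QRZ] = -9/28, 2·[ZYR] = -3/28
[QRZ]:[ZYR] = -9/28:-3/28 = 3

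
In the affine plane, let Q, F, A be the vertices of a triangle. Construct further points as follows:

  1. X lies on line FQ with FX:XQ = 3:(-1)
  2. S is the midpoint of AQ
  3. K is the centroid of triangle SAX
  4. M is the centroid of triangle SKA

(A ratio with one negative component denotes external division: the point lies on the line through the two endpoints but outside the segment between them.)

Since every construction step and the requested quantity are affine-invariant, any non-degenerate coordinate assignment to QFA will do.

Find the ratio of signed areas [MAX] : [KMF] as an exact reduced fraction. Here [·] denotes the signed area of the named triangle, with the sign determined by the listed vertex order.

Work in coordinates with Q = (0, 0), F = (1, 0), A = (0, 1).
1. X lies on line FQ with FX:XQ = 3:(-1) ⇒ X = (-1/2, 0)
2. S is the midpoint of AQ ⇒ S = (0, 1/2)
3. K is the centroid of triangle SAX ⇒ K = (-1/6, 1/2)
4. M is the centroid of triangle SKA ⇒ M = (-1/18, 2/3)
2·[MAX] = 1/9, 2·[KMF] = -1/4
[MAX]:[KMF] = 1/9:-1/4 = -4/9

[MAX]:[KMF] = -4/9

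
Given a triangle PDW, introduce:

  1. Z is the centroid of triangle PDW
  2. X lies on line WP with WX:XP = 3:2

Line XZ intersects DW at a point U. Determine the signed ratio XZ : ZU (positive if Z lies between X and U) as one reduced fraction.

XZ:ZU = 4/5

Work in coordinates with P = (0, 0), D = (1, 0), W = (0, 1).
1. Z is the centroid of triangle PDW ⇒ Z = (1/3, 1/3)
2. X lies on line WP with WX:XP = 3:2 ⇒ X = (0, 2/5)
line XZ meets DW at U = (3/4, 1/4)
Z = X + t·(U−X) with t = 4/9, so XZ:ZU = 4/9:5/9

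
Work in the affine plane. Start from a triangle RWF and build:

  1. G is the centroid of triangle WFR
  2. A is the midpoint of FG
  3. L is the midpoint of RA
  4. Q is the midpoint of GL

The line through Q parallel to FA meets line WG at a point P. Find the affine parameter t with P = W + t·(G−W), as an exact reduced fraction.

Work in coordinates with R = (0, 0), W = (1, 0), F = (0, 1).
1. G is the centroid of triangle WFR ⇒ G = (1/3, 1/3)
2. A is the midpoint of FG ⇒ A = (1/6, 2/3)
3. L is the midpoint of RA ⇒ L = (1/12, 1/3)
4. Q is the midpoint of GL ⇒ Q = (5/24, 1/3)
through Q parallel to FA: direction (1/6, -1/3); meets WG at P = (1/6, 5/12)
P = W + t·(G−W) with t = 5/4

t = 5/4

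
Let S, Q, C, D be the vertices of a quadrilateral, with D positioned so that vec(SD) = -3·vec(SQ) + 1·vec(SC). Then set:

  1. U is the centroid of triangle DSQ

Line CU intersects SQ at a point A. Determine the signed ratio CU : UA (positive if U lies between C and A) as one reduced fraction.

Choose coordinates S = (0, 0), Q = (1, 0), C = (0, 1), D = (-3, 1).
1. U is the centroid of triangle DSQ ⇒ U = (-2/3, 1/3)
line CU meets SQ at A = (-1, 0)
U = C + t·(A−C) with t = 2/3, so CU:UA = 2/3:1/3

CU:UA = 2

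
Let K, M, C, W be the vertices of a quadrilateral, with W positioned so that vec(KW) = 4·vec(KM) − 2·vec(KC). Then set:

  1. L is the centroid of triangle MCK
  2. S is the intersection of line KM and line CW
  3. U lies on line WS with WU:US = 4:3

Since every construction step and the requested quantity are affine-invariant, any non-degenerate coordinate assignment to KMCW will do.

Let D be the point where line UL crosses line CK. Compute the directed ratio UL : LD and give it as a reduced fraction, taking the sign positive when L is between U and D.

UL:LD = 45/7

Choose coordinates K = (0, 0), M = (1, 0), C = (0, 1), W = (4, -2).
1. L is the centroid of triangle MCK ⇒ L = (1/3, 1/3)
2. S is the intersection of line KM and line CW ⇒ S = (4/3, 0)
3. U lies on line WS with WU:US = 4:3 ⇒ U = (52/21, -6/7)
line UL meets CK at D = (0, 14/27)
L = U + t·(D−U) with t = 45/52, so UL:LD = 45/52:7/52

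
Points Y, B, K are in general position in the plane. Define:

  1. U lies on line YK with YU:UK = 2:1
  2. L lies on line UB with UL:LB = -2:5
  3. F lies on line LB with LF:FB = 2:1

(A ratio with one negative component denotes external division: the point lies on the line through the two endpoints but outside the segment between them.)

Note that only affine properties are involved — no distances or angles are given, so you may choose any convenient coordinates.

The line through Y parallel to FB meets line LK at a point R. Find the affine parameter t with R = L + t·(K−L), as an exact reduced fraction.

Work in coordinates with Y = (0, 0), B = (1, 0), K = (0, 1).
1. U lies on line YK with YU:UK = 2:1 ⇒ U = (0, 2/3)
2. L lies on line UB with UL:LB = -2:5 ⇒ L = (-2/3, 10/9)
3. F lies on line LB with LF:FB = 2:1 ⇒ F = (4/9, 10/27)
through Y parallel to FB: direction (5/9, -10/27); meets LK at R = (-2, 4/3)
R = L + t·(K−L) with t = -2

t = -2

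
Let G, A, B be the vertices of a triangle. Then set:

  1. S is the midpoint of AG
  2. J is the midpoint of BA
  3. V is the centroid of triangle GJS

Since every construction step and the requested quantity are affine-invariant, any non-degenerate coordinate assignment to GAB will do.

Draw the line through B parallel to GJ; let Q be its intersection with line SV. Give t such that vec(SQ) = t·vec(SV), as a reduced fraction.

Set G = (0, 0), A = (1, 0), B = (0, 1); any affine frame gives the same invariant.
1. S is the midpoint of AG ⇒ S = (1/2, 0)
2. J is the midpoint of BA ⇒ J = (1/2, 1/2)
3. V is the centroid of triangle GJS ⇒ V = (1/3, 1/6)
through B parallel to GJ: direction (1/2, 1/2); meets SV at Q = (-1/4, 3/4)
Q = S + t·(V−S) with t = 9/2

t = 9/2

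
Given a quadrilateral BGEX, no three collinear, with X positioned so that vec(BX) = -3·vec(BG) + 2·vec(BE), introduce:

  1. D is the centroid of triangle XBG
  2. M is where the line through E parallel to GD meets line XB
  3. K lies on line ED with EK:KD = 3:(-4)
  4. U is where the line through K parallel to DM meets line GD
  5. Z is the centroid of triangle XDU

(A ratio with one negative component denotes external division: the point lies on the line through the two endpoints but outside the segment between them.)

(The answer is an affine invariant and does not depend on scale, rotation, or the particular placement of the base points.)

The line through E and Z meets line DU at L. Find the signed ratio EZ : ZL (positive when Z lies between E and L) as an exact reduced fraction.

Choose coordinates B = (0, 0), G = (1, 0), E = (0, 1), X = (-3, 2).
1. D is the centroid of triangle XBG ⇒ D = (-2/3, 2/3)
2. M is where the line through E parallel to GD meets line XB ⇒ M = (-15/4, 5/2)
3. K lies on line ED with EK:KD = 3:(-4) ⇒ K = (2, 2)
4. U is where the line through K parallel to DM meets line GD ⇒ U = (43/3, -16/3)
5. Z is the centroid of triangle XDU ⇒ Z = (32/9, -8/9)
line EZ meets DU at L = (32/7, -10/7)
Z = E + t·(L−E) with t = 7/9, so EZ:ZL = 7/9:2/9

EZ:ZL = 7/2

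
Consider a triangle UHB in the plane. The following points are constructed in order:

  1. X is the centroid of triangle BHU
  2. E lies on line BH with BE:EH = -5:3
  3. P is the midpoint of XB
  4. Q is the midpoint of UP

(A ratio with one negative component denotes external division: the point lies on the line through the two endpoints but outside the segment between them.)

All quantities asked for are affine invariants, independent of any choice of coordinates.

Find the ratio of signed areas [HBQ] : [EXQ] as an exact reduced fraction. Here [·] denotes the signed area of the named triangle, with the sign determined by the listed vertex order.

[HBQ]:[EXQ] = 14/11

Work in coordinates with U = (0, 0), H = (1, 0), B = (0, 1).
1. X is the centroid of triangle BHU ⇒ X = (1/3, 1/3)
2. E lies on line BH with BE:EH = -5:3 ⇒ E = (5/2, -3/2)
3. P is the midpoint of XB ⇒ P = (1/6, 2/3)
4. Q is the midpoint of UP ⇒ Q = (1/12, 1/3)
2·[HBQ] = 7/12, 2·[EXQ] = 11/24
[HBQ]:[EXQ] = 7/12:11/24 = 14/11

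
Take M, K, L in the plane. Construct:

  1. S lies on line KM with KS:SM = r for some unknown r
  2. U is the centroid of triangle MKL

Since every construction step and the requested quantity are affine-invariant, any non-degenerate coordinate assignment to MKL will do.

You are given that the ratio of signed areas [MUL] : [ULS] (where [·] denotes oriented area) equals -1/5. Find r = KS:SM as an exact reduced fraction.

r = -2/3

Set M = (0, 0), K = (1, 0), L = (0, 1); any affine frame gives the same invariant.
1. With KS:SM = r, write λ = r/(r+1) so S = K + λ·(M−K); S is affine-linear in λ
2. U is the centroid of triangle MKL ⇒ U = (1/3, 1/3)
Every point depending on S is an affine combination of S and λ-independent points, so each such coordinate is linear in λ; the λ² term in each signed area is a multiple of (M−K)×(M−K) = 0, so 2·[MUL] and 2·[ULS] are each linear in λ. Evaluating at λ=0 and λ=1:
  2·[MUL] = 1/3,   2·[ULS] = 2/3·λ − 1/3
So [MUL]:[ULS] = (1/3) / (2/3·λ − 1/3). Setting this equal to -1/5:
  1/3 = -1/5·(2/3·λ − 1/3)  ⇒  λ = -2
Then r = λ/(1−λ) = (-2)/(3) = -2/3. Check: with r = -2/3, S = (3, 0) and [MUL]:[ULS] = -1/5 as required.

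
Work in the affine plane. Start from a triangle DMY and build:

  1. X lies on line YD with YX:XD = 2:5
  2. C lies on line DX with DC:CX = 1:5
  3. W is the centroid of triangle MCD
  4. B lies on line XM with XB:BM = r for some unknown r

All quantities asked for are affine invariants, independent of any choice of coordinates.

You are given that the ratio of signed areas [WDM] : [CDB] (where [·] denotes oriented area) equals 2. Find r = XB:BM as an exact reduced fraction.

r = 1/5

Set D = (0, 0), M = (1, 0), Y = (0, 1); any affine frame gives the same invariant.
1. X lies on line YD with YX:XD = 2:5 ⇒ X = (0, 5/7)
2. C lies on line DX with DC:CX = 1:5 ⇒ C = (0, 5/42)
3. W is the centroid of triangle MCD ⇒ W = (1/3, 5/126)
4. With XB:BM = r, write λ = r/(r+1) so B = X + λ·(M−X); B is affine-linear in λ
Every point depending on B is an affine combination of B and λ-independent points, so each such coordinate is linear in λ; the λ² term in each signed area is a multiple of (M−X)×(M−X) = 0, so 2·[WDM] and 2·[CDB] are each linear in λ. Evaluating at λ=0 and λ=1:
  2·[WDM] = 5/126,   2·[CDB] = 5/42·λ
So [WDM]:[CDB] = (5/126) / (5/42·λ). Setting this equal to 2:
  5/126 = 2·(5/42·λ)  ⇒  λ = 1/6
Then r = λ/(1−λ) = (1/6)/(5/6) = 1/5. Check: with r = 1/5, B = (1/6, 25/42) and [WDM]:[CDB] = 2 as required.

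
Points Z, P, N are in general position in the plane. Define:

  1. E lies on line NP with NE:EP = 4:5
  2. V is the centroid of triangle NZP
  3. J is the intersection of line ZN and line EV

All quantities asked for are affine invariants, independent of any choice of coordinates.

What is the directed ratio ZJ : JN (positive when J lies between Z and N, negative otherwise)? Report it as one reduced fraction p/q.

ZJ:JN = -1/4

Set Z = (0, 0), P = (1, 0), N = (0, 1); any affine frame gives the same invariant.
1. E lies on line NP with NE:EP = 4:5 ⇒ E = (4/9, 5/9)
2. V is the centroid of triangle NZP ⇒ V = (1/3, 1/3)
3. J is the intersection of line ZN and line EV ⇒ J = (0, -1/3)
J = Z + t·(N−Z) with t = -1/3, so ZJ:JN = t:(1−t) = -1/3:4/3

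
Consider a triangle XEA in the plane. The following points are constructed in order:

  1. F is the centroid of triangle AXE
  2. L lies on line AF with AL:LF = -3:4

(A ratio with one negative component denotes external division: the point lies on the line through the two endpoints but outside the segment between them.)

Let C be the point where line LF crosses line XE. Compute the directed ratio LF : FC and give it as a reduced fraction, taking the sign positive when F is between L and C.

LF:FC = 8

Work in coordinates with X = (0, 0), E = (1, 0), A = (0, 1).
1. F is the centroid of triangle AXE ⇒ F = (1/3, 1/3)
2. L lies on line AF with AL:LF = -3:4 ⇒ L = (-1, 3)
line LF meets XE at C = (1/2, 0)
F = L + t·(C−L) with t = 8/9, so LF:FC = 8/9:1/9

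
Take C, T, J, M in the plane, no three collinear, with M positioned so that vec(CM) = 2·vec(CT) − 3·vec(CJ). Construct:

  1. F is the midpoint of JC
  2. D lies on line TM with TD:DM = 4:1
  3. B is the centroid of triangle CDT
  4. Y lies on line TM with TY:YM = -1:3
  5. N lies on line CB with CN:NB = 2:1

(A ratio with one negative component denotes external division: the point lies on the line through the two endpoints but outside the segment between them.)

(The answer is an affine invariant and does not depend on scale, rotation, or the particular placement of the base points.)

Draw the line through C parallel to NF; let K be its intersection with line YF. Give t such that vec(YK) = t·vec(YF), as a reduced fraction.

t = 261/205

Assign C = (0, 0), T = (1, 0), J = (0, 1), M = (2, -3) — the answer is frame-independent, so this choice is without loss of generality.
1. F is the midpoint of JC ⇒ F = (0, 1/2)
2. D lies on line TM with TD:DM = 4:1 ⇒ D = (9/5, -12/5)
3. B is the centroid of triangle CDT ⇒ B = (14/15, -4/5)
4. Y lies on line TM with TY:YM = -1:3 ⇒ Y = (1/2, 3/2)
5. N lies on line CB with CN:NB = 2:1 ⇒ N = (28/45, -8/15)
through C parallel to NF: direction (-28/45, 31/30); meets YF at K = (-28/205, 93/410)
K = Y + t·(F−Y) with t = 261/205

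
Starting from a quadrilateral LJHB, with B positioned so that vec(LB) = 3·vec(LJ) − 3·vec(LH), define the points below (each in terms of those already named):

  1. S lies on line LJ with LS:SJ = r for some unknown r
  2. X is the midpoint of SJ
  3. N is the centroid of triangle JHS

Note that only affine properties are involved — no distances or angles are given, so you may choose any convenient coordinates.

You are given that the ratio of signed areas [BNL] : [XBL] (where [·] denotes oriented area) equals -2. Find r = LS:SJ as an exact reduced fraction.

r = -1/3

Assign L = (0, 0), J = (1, 0), H = (0, 1), B = (3, -3) — the answer is frame-independent, so this choice is without loss of generality.
1. With LS:SJ = r, write λ = r/(r+1) so S = L + λ·(J−L); S is affine-linear in λ
2. X is the midpoint of SJ ⇒ X is an affine combination of earlier points and hence also affine-linear in λ
3. N is the centroid of triangle JHS ⇒ N is an affine combination of earlier points and hence also affine-linear in λ
Every point depending on S is an affine combination of S and λ-independent points, so each such coordinate is linear in λ; the λ² term in each signed area is a multiple of (J−L)×(J−L) = 0, so 2·[BNL] and 2·[XBL] are each linear in λ. Evaluating at λ=0 and λ=1:
  2·[BNL] = λ + 2,   2·[XBL] = -3/2·λ − 3/2
So [BNL]:[XBL] = (λ + 2) / (-3/2·λ − 3/2). Setting this equal to -2:
  λ + 2 = -2·(-3/2·λ − 3/2)  ⇒  λ = -1/2
Then r = λ/(1−λ) = (-1/2)/(3/2) = -1/3. Check: with r = -1/3, S = (-1/2, 0) and [BNL]:[XBL] = -2 as required.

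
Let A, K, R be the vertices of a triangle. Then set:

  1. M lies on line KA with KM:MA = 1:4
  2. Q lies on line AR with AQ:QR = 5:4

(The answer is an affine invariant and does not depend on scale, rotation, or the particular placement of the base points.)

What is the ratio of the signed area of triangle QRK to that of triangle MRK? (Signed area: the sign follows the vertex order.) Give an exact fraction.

[QRK]:[MRK] = 20/9

Work in coordinates with A = (0, 0), K = (1, 0), R = (0, 1).
1. M lies on line KA with KM:MA = 1:4 ⇒ M = (4/5, 0)
2. Q lies on line AR with AQ:QR = 5:4 ⇒ Q = (0, 5/9)
2·[QRK] = -4/9, 2·[MRK] = -1/5
[QRK]:[MRK] = -4/9:-1/5 = 20/9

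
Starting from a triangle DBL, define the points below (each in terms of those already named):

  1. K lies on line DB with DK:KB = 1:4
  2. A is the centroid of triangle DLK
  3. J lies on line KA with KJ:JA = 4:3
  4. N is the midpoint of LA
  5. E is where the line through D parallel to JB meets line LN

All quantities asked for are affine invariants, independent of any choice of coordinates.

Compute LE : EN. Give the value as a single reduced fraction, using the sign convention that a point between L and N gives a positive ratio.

LE:EN = -46/31

Choose coordinates D = (0, 0), B = (1, 0), L = (0, 1).
1. K lies on line DB with DK:KB = 1:4 ⇒ K = (1/5, 0)
2. A is the centroid of triangle DLK ⇒ A = (1/15, 1/3)
3. J lies on line KA with KJ:JA = 4:3 ⇒ J = (13/105, 4/21)
4. N is the midpoint of LA ⇒ N = (1/30, 2/3)
5. E is where the line through D parallel to JB meets line LN ⇒ E = (23/225, -1/45)
E = L + t·(N−L) with t = 46/15, so LE:EN = t:(1−t) = 46/15:-31/15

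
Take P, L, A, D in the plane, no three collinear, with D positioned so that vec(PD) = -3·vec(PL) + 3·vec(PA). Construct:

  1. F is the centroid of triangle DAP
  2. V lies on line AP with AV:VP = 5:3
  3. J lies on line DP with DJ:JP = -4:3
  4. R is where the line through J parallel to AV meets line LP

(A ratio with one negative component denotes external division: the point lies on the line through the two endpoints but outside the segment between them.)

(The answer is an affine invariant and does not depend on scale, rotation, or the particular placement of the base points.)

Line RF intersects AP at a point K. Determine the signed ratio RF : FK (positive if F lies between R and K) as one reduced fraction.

Set P = (0, 0), L = (1, 0), A = (0, 1), D = (-3, 3); any affine frame gives the same invariant.
1. F is the centroid of triangle DAP ⇒ F = (-1, 4/3)
2. V lies on line AP with AV:VP = 5:3 ⇒ V = (0, 3/8)
3. J lies on line DP with DJ:JP = -4:3 ⇒ J = (9, -9)
4. R is where the line through J parallel to AV meets line LP ⇒ R = (9, 0)
line RF meets AP at K = (0, 6/5)
F = R + t·(K−R) with t = 10/9, so RF:FK = 10/9:-1/9

RF:FK = -10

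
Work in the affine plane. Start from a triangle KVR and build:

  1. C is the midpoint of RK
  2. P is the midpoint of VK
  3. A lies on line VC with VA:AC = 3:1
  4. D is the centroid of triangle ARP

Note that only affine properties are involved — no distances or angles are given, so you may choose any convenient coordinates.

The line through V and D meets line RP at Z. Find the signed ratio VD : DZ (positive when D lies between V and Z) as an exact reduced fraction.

VD:DZ = -25

Assign K = (0, 0), V = (1, 0), R = (0, 1) — the answer is frame-independent, so this choice is without loss of generality.
1. C is the midpoint of RK ⇒ C = (0, 1/2)
2. P is the midpoint of VK ⇒ P = (1/2, 0)
3. A lies on line VC with VA:AC = 3:1 ⇒ A = (1/4, 3/8)
4. D is the centroid of triangle ARP ⇒ D = (1/4, 11/24)
line VD meets RP at Z = (7/25, 11/25)
D = V + t·(Z−V) with t = 25/24, so VD:DZ = 25/24:-1/24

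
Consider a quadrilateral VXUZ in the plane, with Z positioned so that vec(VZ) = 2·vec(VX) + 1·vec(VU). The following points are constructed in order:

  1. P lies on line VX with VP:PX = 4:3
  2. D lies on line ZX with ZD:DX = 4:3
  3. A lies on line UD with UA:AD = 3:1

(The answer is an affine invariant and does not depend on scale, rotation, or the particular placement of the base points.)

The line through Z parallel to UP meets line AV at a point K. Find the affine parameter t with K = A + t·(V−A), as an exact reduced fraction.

Set V = (0, 0), X = (1, 0), U = (0, 1), Z = (2, 1); any affine frame gives the same invariant.
1. P lies on line VX with VP:PX = 4:3 ⇒ P = (4/7, 0)
2. D lies on line ZX with ZD:DX = 4:3 ⇒ D = (10/7, 3/7)
3. A lies on line UD with UA:AD = 3:1 ⇒ A = (15/14, 4/7)
through Z parallel to UP: direction (4/7, -1); meets AV at K = (270/137, 144/137)
K = A + t·(V−A) with t = -115/137

t = -115/137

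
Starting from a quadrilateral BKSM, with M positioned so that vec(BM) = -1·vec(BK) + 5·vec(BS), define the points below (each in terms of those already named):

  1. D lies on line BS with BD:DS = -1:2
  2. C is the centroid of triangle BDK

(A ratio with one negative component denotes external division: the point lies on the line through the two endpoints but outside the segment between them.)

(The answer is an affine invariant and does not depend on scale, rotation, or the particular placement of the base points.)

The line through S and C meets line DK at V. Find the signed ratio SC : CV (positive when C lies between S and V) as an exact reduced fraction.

SC:CV = 5

Work in coordinates with B = (0, 0), K = (1, 0), S = (0, 1), M = (-1, 5).
1. D lies on line BS with BD:DS = -1:2 ⇒ D = (0, -1)
2. C is the centroid of triangle BDK ⇒ C = (1/3, -1/3)
line SC meets DK at V = (2/5, -3/5)
C = S + t·(V−S) with t = 5/6, so SC:CV = 5/6:1/6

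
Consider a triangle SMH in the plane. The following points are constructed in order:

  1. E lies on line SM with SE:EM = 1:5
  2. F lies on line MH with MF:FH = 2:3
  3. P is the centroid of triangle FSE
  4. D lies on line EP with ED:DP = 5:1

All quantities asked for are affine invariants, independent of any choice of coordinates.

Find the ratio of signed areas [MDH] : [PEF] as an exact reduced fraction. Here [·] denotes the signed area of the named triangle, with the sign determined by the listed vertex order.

Work in coordinates with S = (0, 0), M = (1, 0), H = (0, 1).
1. E lies on line SM with SE:EM = 1:5 ⇒ E = (1/6, 0)
2. F lies on line MH with MF:FH = 2:3 ⇒ F = (3/5, 2/5)
3. P is the centroid of triangle FSE ⇒ P = (23/90, 2/15)
4. D lies on line EP with ED:DP = 5:1 ⇒ D = (13/54, 1/9)
2·[MDH] = -35/54, 2·[PEF] = 1/45
[MDH]:[PEF] = -35/54:1/45 = -175/6

[MDH]:[PEF] = -175/6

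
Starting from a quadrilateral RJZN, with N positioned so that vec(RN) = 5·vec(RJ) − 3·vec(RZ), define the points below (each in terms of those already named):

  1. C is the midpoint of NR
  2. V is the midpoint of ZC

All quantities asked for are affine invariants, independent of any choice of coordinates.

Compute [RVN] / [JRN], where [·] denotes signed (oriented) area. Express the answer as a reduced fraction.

Work in coordinates with R = (0, 0), J = (1, 0), Z = (0, 1), N = (5, -3).
1. C is the midpoint of NR ⇒ C = (5/2, -3/2)
2. V is the midpoint of ZC ⇒ V = (5/4, -1/4)
2·[RVN] = -5/2, 2·[JRN] = 3
[RVN]:[JRN] = -5/2:3 = -5/6

[RVN]:[JRN] = -5/6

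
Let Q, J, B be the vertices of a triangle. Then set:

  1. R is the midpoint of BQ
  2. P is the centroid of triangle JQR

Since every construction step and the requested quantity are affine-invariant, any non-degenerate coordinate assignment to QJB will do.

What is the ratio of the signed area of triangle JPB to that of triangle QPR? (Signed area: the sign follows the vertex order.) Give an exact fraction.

Set Q = (0, 0), J = (1, 0), B = (0, 1); any affine frame gives the same invariant.
1. R is the midpoint of BQ ⇒ R = (0, 1/2)
2. P is the centroid of triangle JQR ⇒ P = (1/3, 1/6)
2·[JPB] = -1/2, 2·[QPR] = 1/6
[JPB]:[QPR] = -1/2:1/6 = -3

[JPB]:[QPR] = -3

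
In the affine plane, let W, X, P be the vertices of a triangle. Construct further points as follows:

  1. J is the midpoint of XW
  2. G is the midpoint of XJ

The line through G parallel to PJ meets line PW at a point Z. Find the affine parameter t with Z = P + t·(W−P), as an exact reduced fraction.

Assign W = (0, 0), X = (1, 0), P = (0, 1) — the answer is frame-independent, so this choice is without loss of generality.
1. J is the midpoint of XW ⇒ J = (1/2, 0)
2. G is the midpoint of XJ ⇒ G = (3/4, 0)
through G parallel to PJ: direction (1/2, -1); meets PW at Z = (0, 3/2)
Z = P + t·(W−P) with t = -1/2

t = -1/2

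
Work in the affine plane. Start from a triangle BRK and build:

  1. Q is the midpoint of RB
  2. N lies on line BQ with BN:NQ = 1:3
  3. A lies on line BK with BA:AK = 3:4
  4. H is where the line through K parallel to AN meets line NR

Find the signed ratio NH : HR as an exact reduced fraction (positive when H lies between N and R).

NH:HR = 4/17

Assign B = (0, 0), R = (1, 0), K = (0, 1) — the answer is frame-independent, so this choice is without loss of generality.
1. Q is the midpoint of RB ⇒ Q = (1/2, 0)
2. N lies on line BQ with BN:NQ = 1:3 ⇒ N = (1/8, 0)
3. A lies on line BK with BA:AK = 3:4 ⇒ A = (0, 3/7)
4. H is where the line through K parallel to AN meets line NR ⇒ H = (7/24, 0)
H = N + t·(R−N) with t = 4/21, so NH:HR = t:(1−t) = 4/21:17/21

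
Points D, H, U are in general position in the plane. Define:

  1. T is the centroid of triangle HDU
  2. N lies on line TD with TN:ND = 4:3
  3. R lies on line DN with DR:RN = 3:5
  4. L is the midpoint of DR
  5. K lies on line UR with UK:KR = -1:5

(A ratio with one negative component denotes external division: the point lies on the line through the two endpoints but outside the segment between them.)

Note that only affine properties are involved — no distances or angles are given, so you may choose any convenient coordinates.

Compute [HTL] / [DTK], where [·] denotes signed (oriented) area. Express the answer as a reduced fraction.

Set D = (0, 0), H = (1, 0), U = (0, 1); any affine frame gives the same invariant.
1. T is the centroid of triangle HDU ⇒ T = (1/3, 1/3)
2. N lies on line TD with TN:ND = 4:3 ⇒ N = (1/7, 1/7)
3. R lies on line DN with DR:RN = 3:5 ⇒ R = (3/56, 3/56)
4. L is the midpoint of DR ⇒ L = (3/112, 3/112)
5. K lies on line UR with UK:KR = -1:5 ⇒ K = (-3/224, 277/224)
2·[HTL] = 103/336, 2·[DTK] = 5/12
[HTL]:[DTK] = 103/336:5/12 = 103/140

[HTL]:[DTK] = 103/140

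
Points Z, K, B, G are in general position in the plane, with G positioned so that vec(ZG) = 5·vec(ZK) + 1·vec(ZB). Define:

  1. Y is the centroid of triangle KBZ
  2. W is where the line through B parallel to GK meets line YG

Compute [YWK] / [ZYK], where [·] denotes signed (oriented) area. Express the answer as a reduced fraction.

Work in coordinates with Z = (0, 0), K = (1, 0), B = (0, 1), G = (5, 1).
1. Y is the centroid of triangle KBZ ⇒ Y = (1/3, 1/3)
2. W is where the line through B parallel to GK meets line YG ⇒ W = (-20/3, -2/3)
2·[YWK] = 3, 2·[ZYK] = -1/3
[YWK]:[ZYK] = 3:-1/3 = -9

[YWK]:[ZYK] = -9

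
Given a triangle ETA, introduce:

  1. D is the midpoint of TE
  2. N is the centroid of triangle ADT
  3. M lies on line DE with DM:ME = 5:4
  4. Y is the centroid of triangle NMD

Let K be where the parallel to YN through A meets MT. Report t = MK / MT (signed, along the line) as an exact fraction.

t = -23/28

Work in coordinates with E = (0, 0), T = (1, 0), A = (0, 1).
1. D is the midpoint of TE ⇒ D = (1/2, 0)
2. N is the centroid of triangle ADT ⇒ N = (1/2, 1/3)
3. M lies on line DE with DM:ME = 5:4 ⇒ M = (2/9, 0)
4. Y is the centroid of triangle NMD ⇒ Y = (11/27, 1/9)
through A parallel to YN: direction (5/54, 2/9); meets MT at K = (-5/12, 0)
K = M + t·(T−M) with t = -23/28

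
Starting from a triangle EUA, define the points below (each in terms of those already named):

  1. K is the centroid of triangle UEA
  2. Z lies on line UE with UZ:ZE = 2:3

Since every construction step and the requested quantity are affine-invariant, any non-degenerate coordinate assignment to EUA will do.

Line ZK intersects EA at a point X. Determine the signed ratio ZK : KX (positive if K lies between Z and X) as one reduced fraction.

ZK:KX = 4/5

Set E = (0, 0), U = (1, 0), A = (0, 1); any affine frame gives the same invariant.
1. K is the centroid of triangle UEA ⇒ K = (1/3, 1/3)
2. Z lies on line UE with UZ:ZE = 2:3 ⇒ Z = (3/5, 0)
line ZK meets EA at X = (0, 3/4)
K = Z + t·(X−Z) with t = 4/9, so ZK:KX = 4/9:5/9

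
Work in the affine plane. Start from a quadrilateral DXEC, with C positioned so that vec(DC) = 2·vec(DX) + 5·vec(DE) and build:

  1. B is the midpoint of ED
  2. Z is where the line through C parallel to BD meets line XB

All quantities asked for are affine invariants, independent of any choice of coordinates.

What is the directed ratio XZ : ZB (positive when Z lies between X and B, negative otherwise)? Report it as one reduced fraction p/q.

XZ:ZB = -1/2

Set D = (0, 0), X = (1, 0), E = (0, 1), C = (2, 5); any affine frame gives the same invariant.
1. B is the midpoint of ED ⇒ B = (0, 1/2)
2. Z is where the line through C parallel to BD meets line XB ⇒ Z = (2, -1/2)
Z = X + t·(B−X) with t = -1, so XZ:ZB = t:(1−t) = -1:2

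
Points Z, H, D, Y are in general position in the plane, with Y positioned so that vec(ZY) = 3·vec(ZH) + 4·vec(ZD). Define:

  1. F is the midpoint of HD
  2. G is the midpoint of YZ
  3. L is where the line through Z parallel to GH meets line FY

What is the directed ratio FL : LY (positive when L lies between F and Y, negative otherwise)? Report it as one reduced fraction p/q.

FL:LY = -3/16

Assign Z = (0, 0), H = (1, 0), D = (0, 1), Y = (3, 4) — the answer is frame-independent, so this choice is without loss of generality.
1. F is the midpoint of HD ⇒ F = (1/2, 1/2)
2. G is the midpoint of YZ ⇒ G = (3/2, 2)
3. L is where the line through Z parallel to GH meets line FY ⇒ L = (-1/13, -4/13)
L = F + t·(Y−F) with t = -3/13, so FL:LY = t:(1−t) = -3/13:16/13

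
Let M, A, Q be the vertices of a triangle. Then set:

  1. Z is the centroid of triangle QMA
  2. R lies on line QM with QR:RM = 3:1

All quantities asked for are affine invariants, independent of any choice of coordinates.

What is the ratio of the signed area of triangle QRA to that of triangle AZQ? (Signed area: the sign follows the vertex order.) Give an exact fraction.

[QRA]:[AZQ] = -9/4

Choose coordinates M = (0, 0), A = (1, 0), Q = (0, 1).
1. Z is the centroid of triangle QMA ⇒ Z = (1/3, 1/3)
2. R lies on line QM with QR:RM = 3:1 ⇒ R = (0, 1/4)
2·[QRA] = 3/4, 2·[AZQ] = -1/3
[QRA]:[AZQ] = 3/4:-1/3 = -9/4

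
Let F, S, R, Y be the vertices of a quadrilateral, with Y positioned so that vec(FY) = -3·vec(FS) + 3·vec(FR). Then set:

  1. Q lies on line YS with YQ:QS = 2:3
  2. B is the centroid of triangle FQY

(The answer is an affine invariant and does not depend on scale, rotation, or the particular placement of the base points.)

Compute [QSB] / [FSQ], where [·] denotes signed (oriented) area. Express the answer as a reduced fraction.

Assign F = (0, 0), S = (1, 0), R = (0, 1), Y = (-3, 3) — the answer is frame-independent, so this choice is without loss of generality.
1. Q lies on line YS with YQ:QS = 2:3 ⇒ Q = (-7/5, 9/5)
2. B is the centroid of triangle FQY ⇒ B = (-22/15, 8/5)
2·[QSB] = -3/5, 2·[FSQ] = 9/5
[QSB]:[FSQ] = -3/5:9/5 = -1/3

[QSB]:[FSQ] = -1/3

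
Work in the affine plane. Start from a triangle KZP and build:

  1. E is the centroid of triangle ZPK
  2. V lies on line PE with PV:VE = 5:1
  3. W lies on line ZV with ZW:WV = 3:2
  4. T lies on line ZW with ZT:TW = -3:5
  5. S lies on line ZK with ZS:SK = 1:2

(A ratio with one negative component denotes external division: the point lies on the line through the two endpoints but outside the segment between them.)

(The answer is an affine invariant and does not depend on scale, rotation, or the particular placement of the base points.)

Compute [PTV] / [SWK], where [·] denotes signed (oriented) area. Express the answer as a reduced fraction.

[PTV]:[SWK] = -95/32

Work in coordinates with K = (0, 0), Z = (1, 0), P = (0, 1).
1. E is the centroid of triangle ZPK ⇒ E = (1/3, 1/3)
2. V lies on line PE with PV:VE = 5:1 ⇒ V = (5/18, 4/9)
3. W lies on line ZV with ZW:WV = 3:2 ⇒ W = (17/30, 4/15)
4. T lies on line ZW with ZT:TW = -3:5 ⇒ T = (33/20, -2/5)
5. S lies on line ZK with ZS:SK = 1:2 ⇒ S = (2/3, 0)
2·[PTV] = -19/36, 2·[SWK] = 8/45
[PTV]:[SWK] = -19/36:8/45 = -95/32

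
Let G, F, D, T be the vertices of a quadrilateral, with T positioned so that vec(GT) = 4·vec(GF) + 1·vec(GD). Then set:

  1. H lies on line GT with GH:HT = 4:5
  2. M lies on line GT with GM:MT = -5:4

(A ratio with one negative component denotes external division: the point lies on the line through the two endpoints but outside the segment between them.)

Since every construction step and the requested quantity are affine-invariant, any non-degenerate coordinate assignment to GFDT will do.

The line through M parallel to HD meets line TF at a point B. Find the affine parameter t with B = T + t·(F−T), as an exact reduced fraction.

Set G = (0, 0), F = (1, 0), D = (0, 1), T = (4, 1); any affine frame gives the same invariant.
1. H lies on line GT with GH:HT = 4:5 ⇒ H = (16/9, 4/9)
2. M lies on line GT with GM:MT = -5:4 ⇒ M = (20, 5)
through M parallel to HD: direction (-16/9, 5/9); meets TF at B = (556/31, 175/31)
B = T + t·(F−T) with t = -144/31

t = -144/31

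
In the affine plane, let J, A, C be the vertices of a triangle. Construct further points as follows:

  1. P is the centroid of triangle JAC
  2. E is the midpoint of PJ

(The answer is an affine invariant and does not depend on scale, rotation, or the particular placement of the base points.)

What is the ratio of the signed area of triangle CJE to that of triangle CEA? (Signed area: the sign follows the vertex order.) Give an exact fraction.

[CJE]:[CEA] = 1/4

Work in coordinates with J = (0, 0), A = (1, 0), C = (0, 1).
1. P is the centroid of triangle JAC ⇒ P = (1/3, 1/3)
2. E is the midpoint of PJ ⇒ E = (1/6, 1/6)
2·[CJE] = 1/6, 2·[CEA] = 2/3
[CJE]:[CEA] = 1/6:2/3 = 1/4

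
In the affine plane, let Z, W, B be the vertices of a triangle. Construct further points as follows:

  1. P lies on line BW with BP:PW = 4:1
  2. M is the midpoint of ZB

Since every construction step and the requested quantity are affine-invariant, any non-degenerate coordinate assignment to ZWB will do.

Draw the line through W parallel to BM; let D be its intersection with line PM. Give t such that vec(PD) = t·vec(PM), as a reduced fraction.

t = -1/4

Assign Z = (0, 0), W = (1, 0), B = (0, 1) — the answer is frame-independent, so this choice is without loss of generality.
1. P lies on line BW with BP:PW = 4:1 ⇒ P = (4/5, 1/5)
2. M is the midpoint of ZB ⇒ M = (0, 1/2)
through W parallel to BM: direction (0, -1/2); meets PM at D = (1, 1/8)
D = P + t·(M−P) with t = -1/4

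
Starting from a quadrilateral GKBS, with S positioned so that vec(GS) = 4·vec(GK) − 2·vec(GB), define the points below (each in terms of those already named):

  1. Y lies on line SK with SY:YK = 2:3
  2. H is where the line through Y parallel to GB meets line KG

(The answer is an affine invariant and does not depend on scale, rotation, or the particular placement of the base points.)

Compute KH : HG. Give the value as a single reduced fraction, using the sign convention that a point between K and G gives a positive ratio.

Choose coordinates G = (0, 0), K = (1, 0), B = (0, 1), S = (4, -2).
1. Y lies on line SK with SY:YK = 2:3 ⇒ Y = (14/5, -6/5)
2. H is where the line through Y parallel to GB meets line KG ⇒ H = (14/5, 0)
H = K + t·(G−K) with t = -9/5, so KH:HG = t:(1−t) = -9/5:14/5

KH:HG = -9/14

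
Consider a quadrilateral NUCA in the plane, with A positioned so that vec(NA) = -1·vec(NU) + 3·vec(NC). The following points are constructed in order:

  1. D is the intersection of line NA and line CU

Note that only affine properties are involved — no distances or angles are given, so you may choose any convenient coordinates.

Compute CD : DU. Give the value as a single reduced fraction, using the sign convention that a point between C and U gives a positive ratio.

CD:DU = -1/3

Work in coordinates with N = (0, 0), U = (1, 0), C = (0, 1), A = (-1, 3).
1. D is the intersection of line NA and line CU ⇒ D = (-1/2, 3/2)
D = C + t·(U−C) with t = -1/2, so CD:DU = t:(1−t) = -1/2:3/2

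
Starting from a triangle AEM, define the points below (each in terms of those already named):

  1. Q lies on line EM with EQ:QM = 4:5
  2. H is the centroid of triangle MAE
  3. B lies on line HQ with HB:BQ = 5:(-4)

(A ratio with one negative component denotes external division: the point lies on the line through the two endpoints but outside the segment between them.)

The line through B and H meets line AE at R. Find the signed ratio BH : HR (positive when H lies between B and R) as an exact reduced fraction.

Set A = (0, 0), E = (1, 0), M = (0, 1); any affine frame gives the same invariant.
1. Q lies on line EM with EQ:QM = 4:5 ⇒ Q = (5/9, 4/9)
2. H is the centroid of triangle MAE ⇒ H = (1/3, 1/3)
3. B lies on line HQ with HB:BQ = 5:(-4) ⇒ B = (13/9, 8/9)
line BH meets AE at R = (-1/3, 0)
H = B + t·(R−B) with t = 5/8, so BH:HR = 5/8:3/8

BH:HR = 5/3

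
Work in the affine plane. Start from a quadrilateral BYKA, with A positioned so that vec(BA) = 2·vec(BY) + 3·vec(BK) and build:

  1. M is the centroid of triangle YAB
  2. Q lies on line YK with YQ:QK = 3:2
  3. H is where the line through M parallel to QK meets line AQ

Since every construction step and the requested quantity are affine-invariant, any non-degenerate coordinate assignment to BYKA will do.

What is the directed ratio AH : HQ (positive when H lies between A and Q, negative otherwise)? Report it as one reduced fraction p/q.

AH:HQ = 3

Choose coordinates B = (0, 0), Y = (1, 0), K = (0, 1), A = (2, 3).
1. M is the centroid of triangle YAB ⇒ M = (1, 1)
2. Q lies on line YK with YQ:QK = 3:2 ⇒ Q = (2/5, 3/5)
3. H is where the line through M parallel to QK meets line AQ ⇒ H = (4/5, 6/5)
H = A + t·(Q−A) with t = 3/4, so AH:HQ = t:(1−t) = 3/4:1/4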